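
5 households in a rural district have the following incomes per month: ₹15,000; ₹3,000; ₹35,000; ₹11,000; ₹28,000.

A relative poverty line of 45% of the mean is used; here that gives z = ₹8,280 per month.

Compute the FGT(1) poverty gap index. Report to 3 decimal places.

0.128

Below the line: ₹3,000 (q = 1 of N = 5).
Normalized shortfalls: (8280−3000)/8280 = 0.6377.
Σ = 0.637681. Dividing by the full population N = 5 gives P₁ = 0.128.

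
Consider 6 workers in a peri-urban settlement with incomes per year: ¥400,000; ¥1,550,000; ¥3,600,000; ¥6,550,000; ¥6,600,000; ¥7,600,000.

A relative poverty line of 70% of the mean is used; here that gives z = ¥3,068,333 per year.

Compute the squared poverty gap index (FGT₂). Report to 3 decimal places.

Below z: ¥400,000, ¥1,550,000 (q = 2 of N = 6).
Normalized shortfalls: (3068333−400000)/3068333 = 0.8696; (3068333−1550000)/3068333 = 0.4948.
Squared: 0.7563; 0.2449.
Sum = 1.001133; P₂ = 1.001133 / 6 = 0.167.

0.167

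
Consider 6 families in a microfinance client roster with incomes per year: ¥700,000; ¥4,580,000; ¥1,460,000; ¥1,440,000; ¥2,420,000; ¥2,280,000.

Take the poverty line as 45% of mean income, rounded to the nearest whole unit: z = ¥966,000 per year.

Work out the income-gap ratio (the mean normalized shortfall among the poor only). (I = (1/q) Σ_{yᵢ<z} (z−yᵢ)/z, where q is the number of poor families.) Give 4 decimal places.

Incomes under z: ¥700,000 (q = 1 of N = 6).
Shortfall ratios (z−y)/z: 0.2754; sum = 0.275362.
I averages over the q = 1 poor units only: 0.275362 / 1 = 0.2754.

0.2754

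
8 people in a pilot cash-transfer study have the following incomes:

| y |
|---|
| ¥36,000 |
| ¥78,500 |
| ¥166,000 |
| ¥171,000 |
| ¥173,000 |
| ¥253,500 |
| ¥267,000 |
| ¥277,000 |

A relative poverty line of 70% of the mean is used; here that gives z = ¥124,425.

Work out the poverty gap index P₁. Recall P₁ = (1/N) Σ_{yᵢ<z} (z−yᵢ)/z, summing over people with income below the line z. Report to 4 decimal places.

0.1350

Incomes under z: ¥36,000, ¥78,500 (q = 2 of N = 8).
Normalized shortfalls: (124425−36000)/124425 = 0.7107; (124425−78500)/124425 = 0.3691.
Sum of shortfalls = 1.079767; P₁ averages over all N: 1.079767 / 8 = 0.1350.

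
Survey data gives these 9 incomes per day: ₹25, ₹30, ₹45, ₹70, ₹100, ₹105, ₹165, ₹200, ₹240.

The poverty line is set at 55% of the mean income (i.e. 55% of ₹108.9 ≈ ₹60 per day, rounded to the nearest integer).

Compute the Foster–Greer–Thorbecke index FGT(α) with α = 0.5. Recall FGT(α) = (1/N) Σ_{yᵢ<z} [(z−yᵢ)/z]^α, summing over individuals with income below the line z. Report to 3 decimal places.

Below the line: ₹25, ₹30, ₹45 (q = 3 of N = 9).
Normalized shortfalls: (60−25)/60 = 0.5833; (60−30)/60 = 0.5000; (60−45)/60 = 0.2500.
Raised to α = 0.5: 0.76376; 0.70711; 0.50000.
Sum = 1.970869; FGT(0.5) = 1.970869 / 9 = 0.219.

0.219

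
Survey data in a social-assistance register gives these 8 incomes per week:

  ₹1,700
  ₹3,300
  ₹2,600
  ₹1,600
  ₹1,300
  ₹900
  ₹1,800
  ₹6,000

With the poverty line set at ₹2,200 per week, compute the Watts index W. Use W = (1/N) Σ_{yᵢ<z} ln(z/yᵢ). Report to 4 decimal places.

Below z: ₹900, ₹1,300, ₹1,600, ₹1,700, ₹1,800 (q = 5 of N = 8).
Log shortfalls: ln(2200/900) = 0.8938; ln(2200/1300) = 0.5261; ln(2200/1600) = 0.3185; ln(2200/1700) = 0.2578; ln(2200/1800) = 0.2007.
W = 2.196865 / 8 = 0.2746.

0.2746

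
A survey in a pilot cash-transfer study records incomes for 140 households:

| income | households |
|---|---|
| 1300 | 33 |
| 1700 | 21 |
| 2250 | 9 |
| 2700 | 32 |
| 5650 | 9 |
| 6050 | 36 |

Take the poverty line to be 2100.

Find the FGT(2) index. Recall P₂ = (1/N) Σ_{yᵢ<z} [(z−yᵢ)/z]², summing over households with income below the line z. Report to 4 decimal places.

0.0397

Poor units: 33×1300, 21×1700 (q = 54 of N = 140).
Gap ratios (z−y)/z: (2100−1300)/2100 = 0.3810 (×33); (2100−1700)/2100 = 0.1905 (×21).
Squared: 0.1451 (×33); 0.0363 (×21).
Sum = 5.551020; P₂ = 5.551020 / 140 = 0.0397.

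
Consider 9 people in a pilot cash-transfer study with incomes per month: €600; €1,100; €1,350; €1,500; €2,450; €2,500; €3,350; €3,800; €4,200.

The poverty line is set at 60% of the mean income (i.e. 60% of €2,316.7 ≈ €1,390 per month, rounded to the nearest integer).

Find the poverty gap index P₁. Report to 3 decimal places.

0.090

Below z: €600, €1,100, €1,350 (q = 3 of N = 9).
Gap ratios (z−y)/z: (1390−600)/1390 = 0.5683; (1390−1100)/1390 = 0.2086; (1390−1350)/1390 = 0.0288.
Σ = 0.805755. Dividing by the full population N = 9 gives P₁ = 0.090.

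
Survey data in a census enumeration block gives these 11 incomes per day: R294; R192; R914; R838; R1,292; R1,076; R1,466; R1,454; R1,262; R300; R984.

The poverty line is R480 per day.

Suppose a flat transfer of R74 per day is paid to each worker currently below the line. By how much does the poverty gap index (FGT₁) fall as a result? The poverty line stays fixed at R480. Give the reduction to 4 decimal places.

Before: below the line — R192, R294, R300; poverty gap index (FGT₁) = 0.123864.
After the R74 transfer: below the line — R266, R368, R374; poverty gap index (FGT₁) = 0.081818.
Reduction = 0.123864 − 0.081818 = 0.0420.

0.0420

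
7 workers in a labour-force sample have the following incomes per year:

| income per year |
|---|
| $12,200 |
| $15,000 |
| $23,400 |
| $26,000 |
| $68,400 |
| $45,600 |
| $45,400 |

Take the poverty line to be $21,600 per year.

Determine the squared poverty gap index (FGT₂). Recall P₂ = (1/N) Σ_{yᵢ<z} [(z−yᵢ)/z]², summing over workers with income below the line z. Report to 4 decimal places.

0.0404

Poor units: $12,200, $15,000 (q = 2 of N = 7).
Relative gaps: (21600−12200)/21600 = 0.4352; (21600−15000)/21600 = 0.3056.
Squared: 0.1894; 0.0934.
Sum = 0.282750; P₂ = 0.282750 / 7 = 0.0404.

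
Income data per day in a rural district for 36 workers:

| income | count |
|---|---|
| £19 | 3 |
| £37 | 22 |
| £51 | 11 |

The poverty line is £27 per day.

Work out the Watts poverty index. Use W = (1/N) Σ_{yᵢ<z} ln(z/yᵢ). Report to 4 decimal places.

Poor units: 3×£19 (q = 3 of N = 36).
ln(z/y) terms: ln(27/19) = 0.3514 (×3).
W = 1.054194 / 36 = 0.0293.

0.0293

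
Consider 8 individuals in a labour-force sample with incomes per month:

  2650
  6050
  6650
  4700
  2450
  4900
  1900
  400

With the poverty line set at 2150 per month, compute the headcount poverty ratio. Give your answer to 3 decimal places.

2 of the 8 individuals have income below 2150.
H = 2/8 = 0.250.

0.250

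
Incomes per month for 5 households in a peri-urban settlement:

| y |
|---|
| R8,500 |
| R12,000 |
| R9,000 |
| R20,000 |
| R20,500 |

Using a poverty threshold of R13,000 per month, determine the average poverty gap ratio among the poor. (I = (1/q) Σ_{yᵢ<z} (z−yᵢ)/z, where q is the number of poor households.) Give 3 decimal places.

0.244

Incomes under z: R8,500, R9,000, R12,000 (q = 3 of N = 5).
Relative gaps: 0.3462, 0.3077, 0.0769; sum = 0.730769.
I averages over the q = 3 poor units only: 0.730769 / 3 = 0.244.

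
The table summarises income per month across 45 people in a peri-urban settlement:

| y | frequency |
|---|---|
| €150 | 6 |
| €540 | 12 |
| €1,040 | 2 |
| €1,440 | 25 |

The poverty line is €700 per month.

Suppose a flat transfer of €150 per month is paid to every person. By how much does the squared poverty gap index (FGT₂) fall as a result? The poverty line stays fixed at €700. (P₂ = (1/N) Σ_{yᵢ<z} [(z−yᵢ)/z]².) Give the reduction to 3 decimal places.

0.053

Before: below the line — 6×€150, 12×€540; squared poverty gap index (FGT₂) = 0.09624.
After the €150 transfer: below the line — 6×€300, 12×€690; squared poverty gap index (FGT₂) = 0.04359.
Reduction = 0.09624 − 0.04359 = 0.053.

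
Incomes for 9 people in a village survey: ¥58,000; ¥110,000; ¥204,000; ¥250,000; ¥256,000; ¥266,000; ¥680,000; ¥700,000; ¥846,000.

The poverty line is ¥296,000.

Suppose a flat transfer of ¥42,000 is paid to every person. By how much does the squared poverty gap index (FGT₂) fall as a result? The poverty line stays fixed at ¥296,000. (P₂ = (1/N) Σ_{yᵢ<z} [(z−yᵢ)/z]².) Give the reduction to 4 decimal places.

Before: below the line — ¥58,000, ¥110,000, ¥204,000, ¥250,000, ¥256,000, ¥266,000; squared poverty gap index (FGT₂) = 0.132294.
After the ¥42,000 transfer: below the line — ¥100,000, ¥152,000, ¥246,000, ¥292,000; squared poverty gap index (FGT₂) = 0.078205.
Reduction = 0.132294 − 0.078205 = 0.0541.

0.0541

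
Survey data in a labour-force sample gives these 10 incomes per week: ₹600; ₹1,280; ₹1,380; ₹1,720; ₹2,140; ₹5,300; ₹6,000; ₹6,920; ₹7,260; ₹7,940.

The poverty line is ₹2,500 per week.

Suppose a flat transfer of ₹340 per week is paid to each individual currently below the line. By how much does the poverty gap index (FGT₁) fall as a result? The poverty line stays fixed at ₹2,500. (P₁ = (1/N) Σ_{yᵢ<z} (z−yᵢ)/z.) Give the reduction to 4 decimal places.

0.0680

Before: below the line — ₹600, ₹1,280, ₹1,380, ₹1,720, ₹2,140; poverty gap index (FGT₁) = 0.215200.
After the ₹340 transfer: below the line — ₹940, ₹1,620, ₹1,720, ₹2,060, ₹2,480; poverty gap index (FGT₁) = 0.147200.
Reduction = 0.215200 − 0.147200 = 0.0680.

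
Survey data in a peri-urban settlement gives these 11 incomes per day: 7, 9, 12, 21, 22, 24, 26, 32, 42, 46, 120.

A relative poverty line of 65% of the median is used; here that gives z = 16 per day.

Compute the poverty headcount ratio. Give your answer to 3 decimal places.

3 of the 11 people have income below 16.
H = 3/11 = 0.273.

0.273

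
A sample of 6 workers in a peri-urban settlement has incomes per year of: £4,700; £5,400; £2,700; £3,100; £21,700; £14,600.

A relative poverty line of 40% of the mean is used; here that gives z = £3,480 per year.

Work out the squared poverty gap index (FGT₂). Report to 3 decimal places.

Poor units: £2,700, £3,100 (q = 2 of N = 6).
Normalized shortfalls: (3480−2700)/3480 = 0.2241; (3480−3100)/3480 = 0.1092.
Squared: 0.0502; 0.0119.
Sum = 0.062161; P₂ = 0.062161 / 6 = 0.010.

0.010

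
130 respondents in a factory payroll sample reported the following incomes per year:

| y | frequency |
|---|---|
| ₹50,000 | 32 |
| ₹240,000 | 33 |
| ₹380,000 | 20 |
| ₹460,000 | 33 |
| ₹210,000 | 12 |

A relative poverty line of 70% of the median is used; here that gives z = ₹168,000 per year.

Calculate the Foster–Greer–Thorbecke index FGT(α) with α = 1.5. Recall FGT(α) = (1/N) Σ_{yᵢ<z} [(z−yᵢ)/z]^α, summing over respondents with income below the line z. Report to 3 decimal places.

Poor units: 32×₹50,000 (q = 32 of N = 130).
Relative gaps: (168000−50000)/168000 = 0.7024 (×32).
Raised to α = 1.5: 0.58865 (×32).
Sum = 18.836884; FGT(1.5) = 18.836884 / 130 = 0.145.

0.145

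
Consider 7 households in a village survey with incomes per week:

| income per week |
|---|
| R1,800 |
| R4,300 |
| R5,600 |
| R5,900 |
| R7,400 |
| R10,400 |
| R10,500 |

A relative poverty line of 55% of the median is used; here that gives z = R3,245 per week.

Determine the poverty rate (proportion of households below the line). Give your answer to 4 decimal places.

1 of the 7 households have income below R3,245.
H = 1/7 = 0.1429.

0.1429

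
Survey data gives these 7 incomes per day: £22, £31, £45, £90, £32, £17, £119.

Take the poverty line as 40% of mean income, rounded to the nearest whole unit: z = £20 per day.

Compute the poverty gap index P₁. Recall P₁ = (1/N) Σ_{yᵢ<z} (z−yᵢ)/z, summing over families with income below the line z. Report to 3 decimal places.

Poor units: £17 (q = 1 of N = 7).
Shortfall ratios: (20−17)/20 = 0.1500.
Σ = 0.150000. Dividing by the full population N = 7 gives P₁ = 0.021.

0.021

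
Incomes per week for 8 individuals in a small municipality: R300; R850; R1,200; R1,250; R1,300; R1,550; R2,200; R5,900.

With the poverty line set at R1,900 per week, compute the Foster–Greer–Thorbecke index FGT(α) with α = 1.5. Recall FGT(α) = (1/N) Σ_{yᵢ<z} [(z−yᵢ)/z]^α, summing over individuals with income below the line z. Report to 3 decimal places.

0.233

Incomes under z: R300, R850, R1,200, R1,250, R1,300, R1,550 (q = 6 of N = 8).
Relative gaps: (1900−300)/1900 = 0.8421; (1900−850)/1900 = 0.5526; (1900−1200)/1900 = 0.3684; (1900−1250)/1900 = 0.3421; (1900−1300)/1900 = 0.3158; (1900−1550)/1900 = 0.1842.
Raised to α = 1.5: 0.77277; 0.41082; 0.22362; 0.20010; 0.17746; 0.07906.
Sum = 1.863831; FGT(1.5) = 1.863831 / 8 = 0.233.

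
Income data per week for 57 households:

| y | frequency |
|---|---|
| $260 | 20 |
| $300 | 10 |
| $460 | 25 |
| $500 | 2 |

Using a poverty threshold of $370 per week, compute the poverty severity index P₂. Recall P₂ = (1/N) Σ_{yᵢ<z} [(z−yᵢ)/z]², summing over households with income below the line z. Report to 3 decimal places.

0.037

Incomes under z: 20×$260, 10×$300 (q = 30 of N = 57).
Gap ratios (z−y)/z: (370−260)/370 = 0.2973 (×20); (370−300)/370 = 0.1892 (×10).
Squared: 0.0884 (×20); 0.0358 (×10).
Sum = 2.125639; P₂ = 2.125639 / 57 = 0.037.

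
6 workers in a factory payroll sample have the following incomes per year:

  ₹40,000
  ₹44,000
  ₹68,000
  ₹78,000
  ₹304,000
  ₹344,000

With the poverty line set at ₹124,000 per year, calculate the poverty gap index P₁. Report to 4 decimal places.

Below z: ₹40,000, ₹44,000, ₹68,000, ₹78,000 (q = 4 of N = 6).
Normalized shortfalls: (124000−40000)/124000 = 0.6774; (124000−44000)/124000 = 0.6452; (124000−68000)/124000 = 0.4516; (124000−78000)/124000 = 0.3710.
Sum of shortfalls = 2.145161; P₁ averages over all N: 2.145161 / 6 = 0.3575.

0.3575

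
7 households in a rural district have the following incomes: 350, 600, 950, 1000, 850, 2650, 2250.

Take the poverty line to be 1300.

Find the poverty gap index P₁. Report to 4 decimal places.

Incomes under z: 350, 600, 850, 950, 1000 (q = 5 of N = 7).
Shortfall ratios: (1300−350)/1300 = 0.7308; (1300−600)/1300 = 0.5385; (1300−850)/1300 = 0.3462; (1300−950)/1300 = 0.2692; (1300−1000)/1300 = 0.2308.
Σ = 2.115385. Dividing by the full population N = 7 gives P₁ = 0.3022.

0.3022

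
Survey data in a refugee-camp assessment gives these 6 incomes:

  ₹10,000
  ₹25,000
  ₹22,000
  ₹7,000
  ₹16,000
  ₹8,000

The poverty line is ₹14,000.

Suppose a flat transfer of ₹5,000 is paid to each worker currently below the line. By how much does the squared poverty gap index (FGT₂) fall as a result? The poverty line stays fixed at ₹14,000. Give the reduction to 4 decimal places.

Before: below the line — ₹7,000, ₹8,000, ₹10,000; squared poverty gap index (FGT₂) = 0.085884.
After the ₹5,000 transfer: below the line — ₹12,000, ₹13,000; squared poverty gap index (FGT₂) = 0.004252.
Reduction = 0.085884 − 0.004252 = 0.0816.

0.0816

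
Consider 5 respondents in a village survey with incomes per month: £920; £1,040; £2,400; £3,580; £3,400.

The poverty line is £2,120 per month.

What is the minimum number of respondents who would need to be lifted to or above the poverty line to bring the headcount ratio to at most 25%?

Currently q = 2 of N = 5 are below the line (H = 0.400).
A headcount ratio of at most 25% allows at most ⌊0.25 × 5⌋ = 1 poor respondents.
So at least 2 − 1 = 1 must be lifted.

1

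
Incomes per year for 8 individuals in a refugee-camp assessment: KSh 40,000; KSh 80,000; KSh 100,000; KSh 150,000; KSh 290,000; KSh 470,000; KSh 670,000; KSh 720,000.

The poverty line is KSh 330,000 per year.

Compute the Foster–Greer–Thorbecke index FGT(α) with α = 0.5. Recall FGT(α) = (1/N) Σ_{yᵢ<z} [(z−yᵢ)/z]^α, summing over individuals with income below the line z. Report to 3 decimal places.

0.466

Incomes under z: KSh 40,000, KSh 80,000, KSh 100,000, KSh 150,000, KSh 290,000 (q = 5 of N = 8).
Gap ratios (z−y)/z: (330000−40000)/330000 = 0.8788; (330000−80000)/330000 = 0.7576; (330000−100000)/330000 = 0.6970; (330000−150000)/330000 = 0.5455; (330000−290000)/330000 = 0.1212.
Raised to α = 0.5: 0.93744; 0.87039; 0.83485; 0.73855; 0.34816.
Sum = 3.729377; FGT(0.5) = 3.729377 / 8 = 0.466.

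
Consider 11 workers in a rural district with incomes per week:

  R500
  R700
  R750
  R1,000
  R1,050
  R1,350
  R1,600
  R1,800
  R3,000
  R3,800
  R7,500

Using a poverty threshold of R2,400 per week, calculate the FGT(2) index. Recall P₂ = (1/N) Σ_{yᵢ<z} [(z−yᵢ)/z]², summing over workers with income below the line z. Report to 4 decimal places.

0.2384

Below z: R500, R700, R750, R1,000, R1,050, R1,350, R1,600, R1,800 (q = 8 of N = 11).
Normalized shortfalls: (2400−500)/2400 = 0.7917; (2400−700)/2400 = 0.7083; (2400−750)/2400 = 0.6875; (2400−1000)/2400 = 0.5833; (2400−1050)/2400 = 0.5625; (2400−1350)/2400 = 0.4375; (2400−1600)/2400 = 0.3333; (2400−1800)/2400 = 0.2500.
Squared: 0.6267; 0.5017; 0.4727; 0.3403; 0.3164; 0.1914; 0.1111; 0.0625.
Sum = 2.622830; P₂ = 2.622830 / 11 = 0.2384.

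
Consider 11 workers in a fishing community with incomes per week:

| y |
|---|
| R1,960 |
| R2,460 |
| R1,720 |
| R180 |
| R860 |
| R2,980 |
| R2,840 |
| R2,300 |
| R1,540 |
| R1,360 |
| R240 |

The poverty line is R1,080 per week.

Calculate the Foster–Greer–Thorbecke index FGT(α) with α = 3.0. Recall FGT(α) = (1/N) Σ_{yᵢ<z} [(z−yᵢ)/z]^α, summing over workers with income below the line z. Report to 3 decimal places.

Below z: R180, R240, R860 (q = 3 of N = 11).
Normalized shortfalls: (1080−180)/1080 = 0.8333; (1080−240)/1080 = 0.7778; (1080−860)/1080 = 0.2037.
Raised to α = 3.0: 0.57870; 0.47051; 0.00845.
Sum = 1.057664; FGT(3.0) = 1.057664 / 11 = 0.096.

0.096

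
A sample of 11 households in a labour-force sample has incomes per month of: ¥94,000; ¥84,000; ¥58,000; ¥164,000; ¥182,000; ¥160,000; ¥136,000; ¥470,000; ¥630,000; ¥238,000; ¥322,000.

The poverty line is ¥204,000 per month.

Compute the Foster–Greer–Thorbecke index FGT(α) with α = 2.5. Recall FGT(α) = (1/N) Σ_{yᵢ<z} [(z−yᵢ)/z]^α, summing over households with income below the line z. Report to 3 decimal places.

0.093

Poor units: ¥58,000, ¥84,000, ¥94,000, ¥136,000, ¥160,000, ¥164,000, ¥182,000 (q = 7 of N = 11).
Shortfall ratios: (204000−58000)/204000 = 0.7157; (204000−84000)/204000 = 0.5882; (204000−94000)/204000 = 0.5392; (204000−136000)/204000 = 0.3333; (204000−160000)/204000 = 0.2157; (204000−164000)/204000 = 0.1961; (204000−182000)/204000 = 0.1078.
Raised to α = 2.5: 0.43332; 0.26539; 0.21350; 0.06415; 0.02161; 0.01702; 0.00382.
Sum = 1.018807; FGT(2.5) = 1.018807 / 11 = 0.093.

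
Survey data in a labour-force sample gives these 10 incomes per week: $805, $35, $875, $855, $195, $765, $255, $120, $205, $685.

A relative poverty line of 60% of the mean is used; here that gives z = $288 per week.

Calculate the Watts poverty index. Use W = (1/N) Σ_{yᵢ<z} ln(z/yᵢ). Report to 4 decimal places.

Incomes under z: $35, $120, $195, $205, $255 (q = 5 of N = 10).
Log gaps: ln(288/35) = 2.1076; ln(288/120) = 0.8755; ln(288/195) = 0.3900; ln(288/205) = 0.3400; ln(288/255) = 0.1217.
W = 3.834690 / 10 = 0.3835.

0.3835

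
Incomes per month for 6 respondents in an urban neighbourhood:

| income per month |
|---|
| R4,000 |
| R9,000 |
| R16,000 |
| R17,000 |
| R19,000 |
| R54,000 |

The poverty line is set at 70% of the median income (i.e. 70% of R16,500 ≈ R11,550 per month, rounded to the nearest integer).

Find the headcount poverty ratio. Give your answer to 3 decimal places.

2 of the 6 respondents have income below R11,550.
H = 2/6 = 0.333.

0.333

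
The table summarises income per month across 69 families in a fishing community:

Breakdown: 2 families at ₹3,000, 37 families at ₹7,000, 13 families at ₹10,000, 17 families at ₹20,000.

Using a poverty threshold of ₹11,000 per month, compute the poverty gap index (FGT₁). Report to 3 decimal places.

0.233

Below z: 2×₹3,000, 37×₹7,000, 13×₹10,000 (q = 52 of N = 69).
Normalized shortfalls: (11000−3000)/11000 = 0.7273 (×2); (11000−7000)/11000 = 0.3636 (×37); (11000−10000)/11000 = 0.0909 (×13).
Σ = 16.090909. Dividing by the full population N = 69 gives P₁ = 0.233.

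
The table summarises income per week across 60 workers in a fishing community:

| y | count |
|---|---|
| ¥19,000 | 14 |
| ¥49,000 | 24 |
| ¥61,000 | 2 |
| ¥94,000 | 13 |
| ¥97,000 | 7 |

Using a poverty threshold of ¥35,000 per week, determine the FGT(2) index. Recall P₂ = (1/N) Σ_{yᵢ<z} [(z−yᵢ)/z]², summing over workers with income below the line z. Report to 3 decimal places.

Poor units: 14×¥19,000 (q = 14 of N = 60).
Shortfall ratios: (35000−19000)/35000 = 0.4571 (×14).
Squared: 0.2090 (×14).
Sum = 2.925714; P₂ = 2.925714 / 60 = 0.049.

0.049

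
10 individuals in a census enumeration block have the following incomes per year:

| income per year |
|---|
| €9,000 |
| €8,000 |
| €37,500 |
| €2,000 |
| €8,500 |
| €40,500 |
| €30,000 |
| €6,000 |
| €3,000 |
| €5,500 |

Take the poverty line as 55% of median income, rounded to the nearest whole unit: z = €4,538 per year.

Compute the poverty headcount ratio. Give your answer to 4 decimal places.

0.2000

2 of the 10 individuals have income below €4,538.
H = 2/10 = 0.2000.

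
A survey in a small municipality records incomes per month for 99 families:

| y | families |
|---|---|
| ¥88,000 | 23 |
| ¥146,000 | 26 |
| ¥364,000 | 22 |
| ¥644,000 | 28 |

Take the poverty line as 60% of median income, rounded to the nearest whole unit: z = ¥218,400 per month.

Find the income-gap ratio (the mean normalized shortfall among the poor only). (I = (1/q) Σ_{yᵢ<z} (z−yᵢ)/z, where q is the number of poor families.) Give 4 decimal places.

0.4562

Below the line: 23×¥88,000, 26×¥146,000 (q = 49 of N = 99).
Relative gaps: 0.5971 (×23), 0.3315 (×26); sum = 22.351648.
I averages over the q = 49 poor units only: 22.351648 / 49 = 0.4562.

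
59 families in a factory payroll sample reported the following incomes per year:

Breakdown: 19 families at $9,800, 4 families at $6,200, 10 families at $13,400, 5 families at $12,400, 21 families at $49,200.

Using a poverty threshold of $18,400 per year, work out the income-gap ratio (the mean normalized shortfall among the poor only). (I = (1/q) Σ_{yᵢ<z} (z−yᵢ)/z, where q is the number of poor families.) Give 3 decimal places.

0.418

Below z: 4×$6,200, 19×$9,800, 5×$12,400, 10×$13,400 (q = 38 of N = 59).
Relative gaps: 0.6630 (×4), 0.4674 (×19), 0.3261 (×5), 0.2717 (×10); sum = 15.880435.
I averages over the q = 38 poor units only: 15.880435 / 38 = 0.418.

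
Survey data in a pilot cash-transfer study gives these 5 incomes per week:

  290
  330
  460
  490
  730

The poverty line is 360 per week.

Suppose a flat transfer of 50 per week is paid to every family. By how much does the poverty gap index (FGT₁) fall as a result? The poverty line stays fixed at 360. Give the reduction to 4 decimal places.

0.0444

Before: below the line — 290, 330; poverty gap index (FGT₁) = 0.055556.
After the 50 transfer: below the line — 340; poverty gap index (FGT₁) = 0.011111.
Reduction = 0.055556 − 0.011111 = 0.0444.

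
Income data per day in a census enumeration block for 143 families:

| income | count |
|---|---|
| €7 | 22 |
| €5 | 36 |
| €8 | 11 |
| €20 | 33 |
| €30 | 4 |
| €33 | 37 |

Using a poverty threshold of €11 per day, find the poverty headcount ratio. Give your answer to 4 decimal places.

69 of the 143 families have income below €11.
H = 69/143 = 0.4825.

0.4825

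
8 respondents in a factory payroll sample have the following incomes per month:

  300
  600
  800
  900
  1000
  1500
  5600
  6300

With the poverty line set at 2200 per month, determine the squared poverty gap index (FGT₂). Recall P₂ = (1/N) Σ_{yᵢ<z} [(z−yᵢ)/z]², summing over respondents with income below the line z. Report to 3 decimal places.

0.303

Incomes under z: 300, 600, 800, 900, 1000, 1500 (q = 6 of N = 8).
Normalized shortfalls: (2200−300)/2200 = 0.8636; (2200−600)/2200 = 0.7273; (2200−800)/2200 = 0.6364; (2200−900)/2200 = 0.5909; (2200−1000)/2200 = 0.5455; (2200−1500)/2200 = 0.3182.
Squared: 0.7459; 0.5289; 0.4050; 0.3492; 0.2975; 0.1012.
Sum = 2.427686; P₂ = 2.427686 / 8 = 0.303.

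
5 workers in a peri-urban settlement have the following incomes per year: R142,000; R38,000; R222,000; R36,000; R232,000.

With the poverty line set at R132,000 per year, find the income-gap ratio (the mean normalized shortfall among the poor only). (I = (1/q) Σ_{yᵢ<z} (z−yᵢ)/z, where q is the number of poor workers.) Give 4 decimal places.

0.7197

Below the line: R36,000, R38,000 (q = 2 of N = 5).
Shortfall ratios (z−y)/z: 0.7273, 0.7121; sum = 1.439394.
The income-gap ratio divides by q (the poor only): 1.439394 / 2 = 0.7197.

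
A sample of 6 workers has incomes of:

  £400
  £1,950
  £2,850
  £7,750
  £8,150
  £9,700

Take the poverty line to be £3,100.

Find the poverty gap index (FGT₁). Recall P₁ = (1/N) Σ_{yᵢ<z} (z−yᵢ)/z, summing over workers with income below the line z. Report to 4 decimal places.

0.2204

Below the line: £400, £1,950, £2,850 (q = 3 of N = 6).
Relative gaps: (3100−400)/3100 = 0.8710; (3100−1950)/3100 = 0.3710; (3100−2850)/3100 = 0.0806.
Sum of shortfalls = 1.322581; P₁ averages over all N: 1.322581 / 6 = 0.2204.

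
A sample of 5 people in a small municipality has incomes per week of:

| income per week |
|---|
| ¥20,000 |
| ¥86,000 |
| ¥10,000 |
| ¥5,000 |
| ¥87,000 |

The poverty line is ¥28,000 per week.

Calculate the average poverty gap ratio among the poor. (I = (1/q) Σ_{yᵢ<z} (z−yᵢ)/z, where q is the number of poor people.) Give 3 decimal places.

0.583

Incomes under z: ¥5,000, ¥10,000, ¥20,000 (q = 3 of N = 5).
Shortfall ratios (z−y)/z: 0.8214, 0.6429, 0.2857; sum = 1.750000.
The income-gap ratio divides by q (the poor only): 1.750000 / 3 = 0.583.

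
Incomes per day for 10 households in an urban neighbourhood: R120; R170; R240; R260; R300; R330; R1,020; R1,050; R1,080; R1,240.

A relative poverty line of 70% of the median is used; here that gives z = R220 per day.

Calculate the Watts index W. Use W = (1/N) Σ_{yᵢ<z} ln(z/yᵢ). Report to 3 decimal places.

0.086

Below the line: R120, R170 (q = 2 of N = 10).
Log shortfalls: ln(220/120) = 0.6061; ln(220/170) = 0.2578.
W = 0.863965 / 10 = 0.086.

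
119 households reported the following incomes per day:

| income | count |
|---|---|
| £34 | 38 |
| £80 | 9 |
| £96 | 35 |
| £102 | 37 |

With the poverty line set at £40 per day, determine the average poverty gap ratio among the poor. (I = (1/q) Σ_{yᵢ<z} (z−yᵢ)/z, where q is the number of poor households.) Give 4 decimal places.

Poor units: 38×£34 (q = 38 of N = 119).
Relative gaps: 0.1500 (×38); sum = 5.700000.
The income-gap ratio divides by q (the poor only): 5.700000 / 38 = 0.1500.

0.1500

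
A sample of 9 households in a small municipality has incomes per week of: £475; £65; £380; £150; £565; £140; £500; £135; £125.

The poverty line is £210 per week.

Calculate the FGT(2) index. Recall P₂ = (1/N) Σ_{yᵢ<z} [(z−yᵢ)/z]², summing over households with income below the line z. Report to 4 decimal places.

Below the line: £65, £125, £135, £140, £150 (q = 5 of N = 9).
Normalized shortfalls: (210−65)/210 = 0.6905; (210−125)/210 = 0.4048; (210−135)/210 = 0.3571; (210−140)/210 = 0.3333; (210−150)/210 = 0.2857.
Squared: 0.4768; 0.1638; 0.1276; 0.1111; 0.0816.
Sum = 0.960884; P₂ = 0.960884 / 9 = 0.1068.

0.1068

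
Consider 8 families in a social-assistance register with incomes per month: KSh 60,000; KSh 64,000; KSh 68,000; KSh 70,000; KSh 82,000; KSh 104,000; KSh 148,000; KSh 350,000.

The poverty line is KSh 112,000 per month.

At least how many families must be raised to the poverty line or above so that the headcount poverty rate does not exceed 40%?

Currently q = 6 of N = 8 are below the line (H = 0.750).
A headcount ratio of at most 40% allows at most ⌊0.40 × 8⌋ = 3 poor families.
So at least 6 − 3 = 3 must be lifted.

3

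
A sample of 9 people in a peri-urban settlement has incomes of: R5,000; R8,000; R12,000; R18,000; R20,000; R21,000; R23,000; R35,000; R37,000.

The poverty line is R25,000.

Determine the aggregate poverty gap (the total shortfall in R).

Below the line: R5,000, R8,000, R12,000, R18,000, R20,000, R21,000, R23,000 (q = 7 of N = 9).
Individual gaps: 25000−5000 = 20000; 25000−8000 = 17000; 25000−12000 = 13000; 25000−18000 = 7000; 25000−20000 = 5000; 25000−21000 = 4000; 25000−23000 = 2000.
Aggregate gap = R68,000.

R68,000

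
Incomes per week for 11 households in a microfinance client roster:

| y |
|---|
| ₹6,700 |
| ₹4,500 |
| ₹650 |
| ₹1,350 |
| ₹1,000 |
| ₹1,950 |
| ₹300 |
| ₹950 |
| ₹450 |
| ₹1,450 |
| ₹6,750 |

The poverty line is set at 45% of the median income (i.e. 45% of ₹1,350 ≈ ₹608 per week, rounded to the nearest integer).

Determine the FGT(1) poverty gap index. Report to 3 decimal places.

0.070

Incomes under z: ₹300, ₹450 (q = 2 of N = 11).
Relative gaps: (608−300)/608 = 0.5066; (608−450)/608 = 0.2599.
Σ = 0.766447. Dividing by the full population N = 11 gives P₁ = 0.070.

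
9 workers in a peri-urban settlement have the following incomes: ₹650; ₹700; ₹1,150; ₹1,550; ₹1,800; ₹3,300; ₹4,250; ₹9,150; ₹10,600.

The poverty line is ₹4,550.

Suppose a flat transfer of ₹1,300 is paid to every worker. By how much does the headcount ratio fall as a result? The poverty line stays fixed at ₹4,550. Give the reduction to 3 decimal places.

Before: below the line — ₹650, ₹700, ₹1,150, ₹1,550, ₹1,800, ₹3,300, ₹4,250; headcount ratio = 0.77778.
After the ₹1,300 transfer: below the line — ₹1,950, ₹2,000, ₹2,450, ₹2,850, ₹3,100; headcount ratio = 0.55556.
Reduction = 0.77778 − 0.55556 = 0.222.

0.222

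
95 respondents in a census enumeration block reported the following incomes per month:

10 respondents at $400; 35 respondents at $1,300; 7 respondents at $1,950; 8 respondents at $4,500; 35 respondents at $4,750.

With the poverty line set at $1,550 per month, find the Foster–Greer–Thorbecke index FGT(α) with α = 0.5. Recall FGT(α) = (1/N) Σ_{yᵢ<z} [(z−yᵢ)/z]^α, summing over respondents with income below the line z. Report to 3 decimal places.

0.239

Below z: 10×$400, 35×$1,300 (q = 45 of N = 95).
Relative gaps: (1550−400)/1550 = 0.7419 (×10); (1550−1300)/1550 = 0.1613 (×35).
Raised to α = 0.5: 0.86136 (×10); 0.40161 (×35).
Sum = 22.669906; FGT(0.5) = 22.669906 / 95 = 0.239.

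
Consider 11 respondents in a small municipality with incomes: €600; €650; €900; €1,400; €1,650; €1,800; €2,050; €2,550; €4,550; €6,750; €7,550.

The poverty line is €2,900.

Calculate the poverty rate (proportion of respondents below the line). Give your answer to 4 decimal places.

0.7273

8 of the 11 respondents have income below €2,900.
H = 8/11 = 0.7273.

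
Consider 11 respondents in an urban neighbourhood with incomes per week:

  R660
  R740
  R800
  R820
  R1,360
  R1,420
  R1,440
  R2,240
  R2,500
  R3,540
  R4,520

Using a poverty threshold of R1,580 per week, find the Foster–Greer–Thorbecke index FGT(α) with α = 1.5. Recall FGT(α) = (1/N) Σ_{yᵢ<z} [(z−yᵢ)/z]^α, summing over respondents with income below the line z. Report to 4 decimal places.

Incomes under z: R660, R740, R800, R820, R1,360, R1,420, R1,440 (q = 7 of N = 11).
Shortfall ratios: (1580−660)/1580 = 0.5823; (1580−740)/1580 = 0.5316; (1580−800)/1580 = 0.4937; (1580−820)/1580 = 0.4810; (1580−1360)/1580 = 0.1392; (1580−1420)/1580 = 0.1013; (1580−1440)/1580 = 0.0886.
Raised to α = 1.5: 0.44432; 0.38764; 0.34686; 0.33361; 0.05196; 0.03223; 0.02638.
Sum = 1.622991; FGT(1.5) = 1.622991 / 11 = 0.1475.

0.1475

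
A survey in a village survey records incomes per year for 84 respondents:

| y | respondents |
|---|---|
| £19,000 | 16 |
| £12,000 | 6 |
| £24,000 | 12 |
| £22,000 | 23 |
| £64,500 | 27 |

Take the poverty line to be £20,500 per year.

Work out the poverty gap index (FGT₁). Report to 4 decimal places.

Poor units: 6×£12,000, 16×£19,000 (q = 22 of N = 84).
Gap ratios (z−y)/z: (20500−12000)/20500 = 0.4146 (×6); (20500−19000)/20500 = 0.0732 (×16).
Sum of shortfalls = 3.658537; P₁ averages over all N: 3.658537 / 84 = 0.0436.

0.0436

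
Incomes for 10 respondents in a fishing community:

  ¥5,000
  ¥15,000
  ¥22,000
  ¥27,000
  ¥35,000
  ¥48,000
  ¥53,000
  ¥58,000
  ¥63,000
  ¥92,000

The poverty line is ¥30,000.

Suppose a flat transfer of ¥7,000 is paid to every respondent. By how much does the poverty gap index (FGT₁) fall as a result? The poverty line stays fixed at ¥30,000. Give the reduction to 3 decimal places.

Before: below the line — ¥5,000, ¥15,000, ¥22,000, ¥27,000; poverty gap index (FGT₁) = 0.17000.
After the ¥7,000 transfer: below the line — ¥12,000, ¥22,000, ¥29,000; poverty gap index (FGT₁) = 0.09000.
Reduction = 0.17000 − 0.09000 = 0.080.

0.080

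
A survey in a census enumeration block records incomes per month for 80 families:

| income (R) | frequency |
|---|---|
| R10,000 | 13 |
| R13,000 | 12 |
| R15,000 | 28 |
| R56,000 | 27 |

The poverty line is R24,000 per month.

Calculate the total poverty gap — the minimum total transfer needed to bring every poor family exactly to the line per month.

R566,000

Below the line: 13×R10,000, 12×R13,000, 28×R15,000 (q = 53 of N = 80).
Individual gaps: 13×(24000−10000) = 182000; 12×(24000−13000) = 132000; 28×(24000−15000) = 252000.
Aggregate gap = R566,000.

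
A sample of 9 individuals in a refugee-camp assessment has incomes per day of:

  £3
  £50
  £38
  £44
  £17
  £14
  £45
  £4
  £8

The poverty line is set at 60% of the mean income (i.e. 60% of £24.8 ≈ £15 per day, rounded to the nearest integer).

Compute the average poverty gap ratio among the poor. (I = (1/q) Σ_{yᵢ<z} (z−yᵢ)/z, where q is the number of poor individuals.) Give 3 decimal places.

0.517

Poor units: £3, £4, £8, £14 (q = 4 of N = 9).
Relative gaps: 0.8000, 0.7333, 0.4667, 0.0667; sum = 2.066667.
I averages over the q = 4 poor units only: 2.066667 / 4 = 0.517.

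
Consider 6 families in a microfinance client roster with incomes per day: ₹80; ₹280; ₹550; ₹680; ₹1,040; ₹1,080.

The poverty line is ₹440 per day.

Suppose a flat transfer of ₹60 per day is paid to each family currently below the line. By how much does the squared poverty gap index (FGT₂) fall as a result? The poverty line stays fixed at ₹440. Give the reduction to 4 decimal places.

0.0475

Before: below the line — ₹80, ₹280; squared poverty gap index (FGT₂) = 0.133609.
After the ₹60 transfer: below the line — ₹140, ₹340; squared poverty gap index (FGT₂) = 0.086088.
Reduction = 0.133609 − 0.086088 = 0.0475.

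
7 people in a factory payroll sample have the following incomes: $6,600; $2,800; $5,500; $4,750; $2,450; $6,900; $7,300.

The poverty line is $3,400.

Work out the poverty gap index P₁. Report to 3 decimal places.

0.065

Incomes under z: $2,450, $2,800 (q = 2 of N = 7).
Shortfall ratios: (3400−2450)/3400 = 0.2794; (3400−2800)/3400 = 0.1765.
Sum of shortfalls = 0.455882; P₁ averages over all N: 0.455882 / 7 = 0.065.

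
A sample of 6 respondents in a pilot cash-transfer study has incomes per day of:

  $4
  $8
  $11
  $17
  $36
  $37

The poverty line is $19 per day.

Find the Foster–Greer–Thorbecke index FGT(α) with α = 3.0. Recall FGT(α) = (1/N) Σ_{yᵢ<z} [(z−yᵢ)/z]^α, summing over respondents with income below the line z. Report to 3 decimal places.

0.127

Below z: $4, $8, $11, $17 (q = 4 of N = 6).
Normalized shortfalls: (19−4)/19 = 0.7895; (19−8)/19 = 0.5789; (19−11)/19 = 0.4211; (19−17)/19 = 0.1053.
Raised to α = 3.0: 0.49205; 0.19405; 0.07465; 0.00117.
Sum = 0.761919; FGT(3.0) = 0.761919 / 6 = 0.127.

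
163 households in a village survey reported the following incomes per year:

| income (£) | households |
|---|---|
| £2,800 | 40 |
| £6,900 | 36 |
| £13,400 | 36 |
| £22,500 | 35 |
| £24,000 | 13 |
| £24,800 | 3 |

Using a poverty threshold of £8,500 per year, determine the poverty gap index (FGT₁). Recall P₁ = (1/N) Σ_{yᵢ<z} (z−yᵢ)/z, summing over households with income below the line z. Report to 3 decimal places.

Below z: 40×£2,800, 36×£6,900 (q = 76 of N = 163).
Normalized shortfalls: (8500−2800)/8500 = 0.6706 (×40); (8500−6900)/8500 = 0.1882 (×36).
Σ = 33.600000. Dividing by the full population N = 163 gives P₁ = 0.206.

0.206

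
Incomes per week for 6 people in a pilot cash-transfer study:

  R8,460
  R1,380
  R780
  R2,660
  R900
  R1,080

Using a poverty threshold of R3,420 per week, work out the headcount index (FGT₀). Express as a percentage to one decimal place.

83.3%

5 of the 6 people have income below R3,420.
H = 5/6 = 83.3%.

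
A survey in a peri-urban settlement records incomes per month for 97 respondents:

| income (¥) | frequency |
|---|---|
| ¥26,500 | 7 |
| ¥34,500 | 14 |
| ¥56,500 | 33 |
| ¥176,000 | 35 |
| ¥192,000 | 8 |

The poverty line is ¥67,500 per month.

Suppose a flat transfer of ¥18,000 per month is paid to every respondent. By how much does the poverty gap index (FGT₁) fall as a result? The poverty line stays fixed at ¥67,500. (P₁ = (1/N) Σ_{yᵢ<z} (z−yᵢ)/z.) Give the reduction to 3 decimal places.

Before: below the line — 7×¥26,500, 14×¥34,500, 33×¥56,500; poverty gap index (FGT₁) = 0.16984.
After the ¥18,000 transfer: below the line — 7×¥44,500, 14×¥52,500; poverty gap index (FGT₁) = 0.05666.
Reduction = 0.16984 − 0.05666 = 0.113.

0.113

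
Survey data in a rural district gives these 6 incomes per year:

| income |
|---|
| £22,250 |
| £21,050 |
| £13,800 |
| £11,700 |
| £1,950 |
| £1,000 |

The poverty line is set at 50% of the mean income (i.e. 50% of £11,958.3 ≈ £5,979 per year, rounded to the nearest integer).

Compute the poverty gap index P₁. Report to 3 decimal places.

0.251

Below the line: £1,000, £1,950 (q = 2 of N = 6).
Shortfall ratios: (5979−1000)/5979 = 0.8327; (5979−1950)/5979 = 0.6739.
Sum of shortfalls = 1.506606; P₁ averages over all N: 1.506606 / 6 = 0.251.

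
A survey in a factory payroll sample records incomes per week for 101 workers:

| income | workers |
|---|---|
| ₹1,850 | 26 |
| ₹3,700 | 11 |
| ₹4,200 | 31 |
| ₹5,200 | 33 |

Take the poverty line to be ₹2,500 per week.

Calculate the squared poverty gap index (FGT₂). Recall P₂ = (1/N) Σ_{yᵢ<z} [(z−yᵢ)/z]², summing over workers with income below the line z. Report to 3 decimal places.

Below the line: 26×₹1,850 (q = 26 of N = 101).
Relative gaps: (2500−1850)/2500 = 0.2600 (×26).
Squared: 0.0676 (×26).
Sum = 1.757600; P₂ = 1.757600 / 101 = 0.017.

0.017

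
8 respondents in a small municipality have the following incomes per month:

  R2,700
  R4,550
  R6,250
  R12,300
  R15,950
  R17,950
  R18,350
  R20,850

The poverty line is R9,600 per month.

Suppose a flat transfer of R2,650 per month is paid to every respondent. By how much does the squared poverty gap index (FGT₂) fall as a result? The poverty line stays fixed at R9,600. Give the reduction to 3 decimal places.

Before: below the line — R2,700, R4,550, R6,250; squared poverty gap index (FGT₂) = 0.11439.
After the R2,650 transfer: below the line — R5,350, R7,200, R8,900; squared poverty gap index (FGT₂) = 0.03298.
Reduction = 0.11439 − 0.03298 = 0.081.

0.081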